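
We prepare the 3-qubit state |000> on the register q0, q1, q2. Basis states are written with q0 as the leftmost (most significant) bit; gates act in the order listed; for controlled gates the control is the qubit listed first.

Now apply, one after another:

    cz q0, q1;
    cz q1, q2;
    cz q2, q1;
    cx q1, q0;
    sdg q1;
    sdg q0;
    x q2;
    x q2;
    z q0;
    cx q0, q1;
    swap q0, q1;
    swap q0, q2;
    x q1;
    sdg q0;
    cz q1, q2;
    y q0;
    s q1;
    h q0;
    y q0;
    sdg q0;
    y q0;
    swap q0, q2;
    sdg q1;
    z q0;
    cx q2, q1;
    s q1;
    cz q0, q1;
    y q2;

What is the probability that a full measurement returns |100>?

A full measurement returns |100> with probability 0.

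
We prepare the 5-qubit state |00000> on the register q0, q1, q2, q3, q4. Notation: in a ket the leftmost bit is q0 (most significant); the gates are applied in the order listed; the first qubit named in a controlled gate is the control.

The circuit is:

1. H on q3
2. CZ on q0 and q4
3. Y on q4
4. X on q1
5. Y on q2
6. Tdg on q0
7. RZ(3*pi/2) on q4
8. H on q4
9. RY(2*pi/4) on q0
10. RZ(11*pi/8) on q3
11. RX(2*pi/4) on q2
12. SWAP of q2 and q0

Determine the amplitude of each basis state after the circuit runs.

After the circuit, the state carries amplitude 0 on |00000>, 0 on |00001>, 0 on |00010>, 0 on |00011>, 0 on |00100>, 0 on |00101>, 0 on |00110>, 0 on |00111>, exp(9*I*pi/16)/4 on |01000>, -exp(9*I*pi/16)/4 on |01001>, -exp(15*I*pi/16)/4 on |01010>, exp(15*I*pi/16)/4 on |01011>, exp(9*I*pi/16)/4 on |01100>, -exp(9*I*pi/16)/4 on |01101>, -exp(15*I*pi/16)/4 on |01110>, exp(15*I*pi/16)/4 on |01111>, 0 on |10000>, 0 on |10001>, 0 on |10010>, 0 on |10011>, 0 on |10100>, 0 on |10101>, 0 on |10110>, 0 on |10111>, -exp(I*pi/16)/4 on |11000>, exp(I*pi/16)/4 on |11001>, exp(7*I*pi/16)/4 on |11010>, -exp(7*I*pi/16)/4 on |11011>, -exp(I*pi/16)/4 on |11100>, exp(I*pi/16)/4 on |11101>, exp(7*I*pi/16)/4 on |11110>, -exp(7*I*pi/16)/4 on |11111>.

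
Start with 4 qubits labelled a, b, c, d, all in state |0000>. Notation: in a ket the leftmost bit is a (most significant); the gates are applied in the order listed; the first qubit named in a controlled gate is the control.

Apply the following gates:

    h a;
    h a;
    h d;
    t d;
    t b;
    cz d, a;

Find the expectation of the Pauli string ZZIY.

The observable ZZIY averages to sqrt(2)/2. Key observation: gates 1-2 undo each other exactly, leaving only the rest of the circuit to track.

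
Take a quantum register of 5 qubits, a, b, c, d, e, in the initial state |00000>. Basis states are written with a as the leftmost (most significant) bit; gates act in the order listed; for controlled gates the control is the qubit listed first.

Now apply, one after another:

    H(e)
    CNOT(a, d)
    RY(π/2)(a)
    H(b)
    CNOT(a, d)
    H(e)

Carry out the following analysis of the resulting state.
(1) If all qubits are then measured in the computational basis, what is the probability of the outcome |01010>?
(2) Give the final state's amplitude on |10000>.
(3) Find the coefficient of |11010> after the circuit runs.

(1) The probability of measuring |01010> is 0.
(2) The final state's coefficient on |10000> equals 0.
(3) The amplitude on |11010> is 1/2.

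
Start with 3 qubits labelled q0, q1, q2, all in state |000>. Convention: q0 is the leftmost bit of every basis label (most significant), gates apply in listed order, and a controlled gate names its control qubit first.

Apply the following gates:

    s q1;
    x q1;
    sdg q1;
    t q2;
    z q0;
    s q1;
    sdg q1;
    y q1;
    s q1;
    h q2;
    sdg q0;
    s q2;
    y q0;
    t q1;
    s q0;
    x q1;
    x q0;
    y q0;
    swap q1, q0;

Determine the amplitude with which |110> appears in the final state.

The amplitude on |110> is sqrt(2)*I/2. Key observation: steps 6-7 multiply out to the identity, so the circuit reduces to the remaining gates.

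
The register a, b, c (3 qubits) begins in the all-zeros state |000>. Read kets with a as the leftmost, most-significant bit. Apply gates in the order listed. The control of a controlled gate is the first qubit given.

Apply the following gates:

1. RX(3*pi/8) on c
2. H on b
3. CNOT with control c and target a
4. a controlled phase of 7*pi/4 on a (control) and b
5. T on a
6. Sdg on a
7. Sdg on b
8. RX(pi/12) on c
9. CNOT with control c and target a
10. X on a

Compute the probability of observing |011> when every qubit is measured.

The probability of measuring |011> is -sqrt(3)*sqrt(1/2 - sqrt(2)/4)*sqrt(sqrt(2)/4 + 1/2)*cos(3*pi/16)**2/4 - sqrt(2)*cos(3*pi/16)**2/16 + cos(3*pi/16)**2/4.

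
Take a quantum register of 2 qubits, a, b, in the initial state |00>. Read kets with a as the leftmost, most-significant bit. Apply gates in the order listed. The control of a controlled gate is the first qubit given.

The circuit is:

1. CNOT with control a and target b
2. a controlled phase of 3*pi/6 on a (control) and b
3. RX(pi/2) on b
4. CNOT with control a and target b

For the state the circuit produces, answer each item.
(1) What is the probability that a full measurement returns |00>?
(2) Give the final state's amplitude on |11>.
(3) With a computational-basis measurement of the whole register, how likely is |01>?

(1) Outcome |00> occurs with probability 1/2.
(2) The amplitude on |11> is 0.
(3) A full measurement returns |01> with probability 1/2.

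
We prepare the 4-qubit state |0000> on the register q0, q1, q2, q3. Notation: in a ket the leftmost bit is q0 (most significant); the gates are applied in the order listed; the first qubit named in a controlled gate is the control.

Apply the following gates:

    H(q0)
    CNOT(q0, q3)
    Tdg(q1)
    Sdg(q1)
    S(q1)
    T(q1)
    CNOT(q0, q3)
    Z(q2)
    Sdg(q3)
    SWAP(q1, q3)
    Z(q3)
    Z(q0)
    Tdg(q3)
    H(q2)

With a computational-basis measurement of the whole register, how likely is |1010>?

The probability of measuring |1010> is 1/4. Key observation: the block from step 2 through step 7 cancels to the identity and can be dropped.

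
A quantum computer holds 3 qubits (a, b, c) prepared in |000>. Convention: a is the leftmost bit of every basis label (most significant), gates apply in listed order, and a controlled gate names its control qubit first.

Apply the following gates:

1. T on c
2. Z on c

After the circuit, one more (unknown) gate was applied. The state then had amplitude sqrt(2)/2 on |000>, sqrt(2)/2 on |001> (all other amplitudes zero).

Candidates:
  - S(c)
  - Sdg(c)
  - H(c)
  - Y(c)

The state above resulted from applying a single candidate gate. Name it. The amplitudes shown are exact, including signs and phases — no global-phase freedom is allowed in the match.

The unique candidate consistent with the amplitudes is H(c).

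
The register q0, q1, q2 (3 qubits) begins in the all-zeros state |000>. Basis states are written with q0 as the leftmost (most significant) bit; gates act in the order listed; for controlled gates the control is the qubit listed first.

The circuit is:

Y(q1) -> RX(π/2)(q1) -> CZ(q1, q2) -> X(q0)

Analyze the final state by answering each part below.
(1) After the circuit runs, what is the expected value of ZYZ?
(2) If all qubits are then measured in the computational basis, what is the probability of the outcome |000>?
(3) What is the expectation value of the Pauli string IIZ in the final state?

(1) The expectation value of ZYZ is -1.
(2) Outcome |000> occurs with probability 0.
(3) In the final state, IIZ has expectation 1.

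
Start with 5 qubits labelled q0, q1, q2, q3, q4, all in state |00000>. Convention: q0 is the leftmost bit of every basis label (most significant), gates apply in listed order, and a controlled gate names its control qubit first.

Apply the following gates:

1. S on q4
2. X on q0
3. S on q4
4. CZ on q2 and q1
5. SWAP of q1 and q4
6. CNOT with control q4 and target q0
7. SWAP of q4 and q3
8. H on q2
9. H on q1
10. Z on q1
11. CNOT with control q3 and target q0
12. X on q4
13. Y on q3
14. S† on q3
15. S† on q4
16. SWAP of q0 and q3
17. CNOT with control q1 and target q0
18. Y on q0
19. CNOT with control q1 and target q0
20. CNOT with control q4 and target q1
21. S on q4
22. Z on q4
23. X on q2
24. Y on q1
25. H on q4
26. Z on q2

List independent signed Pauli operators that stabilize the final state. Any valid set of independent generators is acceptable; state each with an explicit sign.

One valid set of independent stabilizer generators is -IXIII, -IIXII, -IIIIX, +ZIIII, -IIIZI (any independent generating set of the same group is equally correct).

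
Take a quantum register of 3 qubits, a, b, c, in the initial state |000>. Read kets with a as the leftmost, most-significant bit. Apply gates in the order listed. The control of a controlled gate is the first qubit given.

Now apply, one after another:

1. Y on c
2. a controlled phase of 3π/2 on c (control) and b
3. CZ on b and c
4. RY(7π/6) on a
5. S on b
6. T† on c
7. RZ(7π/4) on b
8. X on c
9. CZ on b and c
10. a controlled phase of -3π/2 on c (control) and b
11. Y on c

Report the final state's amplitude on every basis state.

The final amplitudes are (-sqrt(2) + sqrt(6))*exp(7*I*pi/8)/4 on |001>, (-sqrt(6) - sqrt(2))*exp(7*I*pi/8)/4 on |101>, and 0 on every other basis state.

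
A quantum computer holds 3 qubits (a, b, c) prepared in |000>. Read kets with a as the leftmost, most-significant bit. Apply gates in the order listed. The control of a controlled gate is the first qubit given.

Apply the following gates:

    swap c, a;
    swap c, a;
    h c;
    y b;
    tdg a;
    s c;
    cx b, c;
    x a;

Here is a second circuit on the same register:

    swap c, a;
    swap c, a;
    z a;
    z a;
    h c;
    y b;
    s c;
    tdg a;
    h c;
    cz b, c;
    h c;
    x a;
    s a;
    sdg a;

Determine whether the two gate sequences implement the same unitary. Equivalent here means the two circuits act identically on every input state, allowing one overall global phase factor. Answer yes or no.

Yes — the two circuits implement the same unitary up to a global phase.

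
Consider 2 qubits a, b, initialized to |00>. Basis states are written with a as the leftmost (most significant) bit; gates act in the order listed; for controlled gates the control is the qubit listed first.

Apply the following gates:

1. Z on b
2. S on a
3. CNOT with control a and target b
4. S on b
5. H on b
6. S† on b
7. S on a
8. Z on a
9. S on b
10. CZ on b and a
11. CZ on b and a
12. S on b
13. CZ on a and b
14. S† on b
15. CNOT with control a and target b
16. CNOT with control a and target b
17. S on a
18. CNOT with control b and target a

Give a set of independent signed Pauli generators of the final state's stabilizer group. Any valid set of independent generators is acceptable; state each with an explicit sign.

The final state is stabilized by the group generated by +XX, +ZZ; other independent generating sets are equally valid.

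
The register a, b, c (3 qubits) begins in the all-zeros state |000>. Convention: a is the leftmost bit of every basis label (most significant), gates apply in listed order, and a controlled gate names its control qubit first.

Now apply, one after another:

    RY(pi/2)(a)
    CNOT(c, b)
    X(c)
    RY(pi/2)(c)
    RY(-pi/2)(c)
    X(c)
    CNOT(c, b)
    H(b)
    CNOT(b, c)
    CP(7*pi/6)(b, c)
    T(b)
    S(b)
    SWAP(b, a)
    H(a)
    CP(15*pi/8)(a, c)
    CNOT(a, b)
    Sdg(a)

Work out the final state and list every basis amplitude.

The final amplitudes are sqrt(2)/4 on |000>, -sqrt(2)*exp(11*I*pi/12)/4 on |001>, sqrt(2)/4 on |010>, -sqrt(2)*exp(11*I*pi/12)/4 on |011>, -sqrt(2)*I/4 on |100>, sqrt(2)*exp(7*I*pi/24)/4 on |101>, -sqrt(2)*I/4 on |110>, sqrt(2)*exp(7*I*pi/24)/4 on |111>.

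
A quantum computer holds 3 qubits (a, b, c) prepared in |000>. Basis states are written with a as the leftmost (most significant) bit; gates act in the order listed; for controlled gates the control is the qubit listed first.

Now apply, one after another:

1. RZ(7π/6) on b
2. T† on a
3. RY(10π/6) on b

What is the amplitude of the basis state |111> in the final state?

The amplitude on |111> is 0.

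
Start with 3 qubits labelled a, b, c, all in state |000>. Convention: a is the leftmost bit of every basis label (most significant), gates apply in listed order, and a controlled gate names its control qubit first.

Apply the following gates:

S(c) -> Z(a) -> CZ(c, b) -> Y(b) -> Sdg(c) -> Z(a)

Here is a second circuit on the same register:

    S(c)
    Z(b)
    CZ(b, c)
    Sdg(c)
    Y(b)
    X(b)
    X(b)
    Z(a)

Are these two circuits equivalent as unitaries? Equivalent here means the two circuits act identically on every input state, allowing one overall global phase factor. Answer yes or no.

No: there is an input state on which the two circuits produce genuinely different outputs (not merely differing by a phase).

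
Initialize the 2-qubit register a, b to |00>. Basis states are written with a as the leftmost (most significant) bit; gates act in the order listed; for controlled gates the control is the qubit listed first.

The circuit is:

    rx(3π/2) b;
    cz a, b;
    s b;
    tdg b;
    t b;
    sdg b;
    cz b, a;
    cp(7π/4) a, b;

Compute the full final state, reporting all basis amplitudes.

The final amplitudes are -sqrt(2)/2 on |00>, -sqrt(2)*I/2 on |01>, 0 on |10>, 0 on |11>.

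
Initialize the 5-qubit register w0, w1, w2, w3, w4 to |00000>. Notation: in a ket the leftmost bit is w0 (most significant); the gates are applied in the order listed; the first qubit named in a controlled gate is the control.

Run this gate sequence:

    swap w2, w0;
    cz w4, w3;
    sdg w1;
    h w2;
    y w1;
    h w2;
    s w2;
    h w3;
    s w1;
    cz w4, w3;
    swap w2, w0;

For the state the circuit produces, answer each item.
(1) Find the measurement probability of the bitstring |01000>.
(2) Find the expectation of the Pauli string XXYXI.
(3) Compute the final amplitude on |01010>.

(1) The probability of measuring |01000> is 1/2.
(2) The observable XXYXI averages to 0.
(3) The final state's coefficient on |01010> equals -sqrt(2)/2.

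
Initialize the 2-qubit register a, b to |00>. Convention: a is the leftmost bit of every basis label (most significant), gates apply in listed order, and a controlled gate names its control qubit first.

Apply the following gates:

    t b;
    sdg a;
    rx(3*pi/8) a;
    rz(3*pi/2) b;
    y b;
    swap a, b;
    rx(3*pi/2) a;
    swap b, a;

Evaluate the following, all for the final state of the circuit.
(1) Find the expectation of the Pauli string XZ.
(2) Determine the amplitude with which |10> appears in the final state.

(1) In the final state, XZ has expectation 0.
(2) The amplitude on |10> is sqrt(2)*exp(3*I*pi/4)*sin(3*pi/16)/2.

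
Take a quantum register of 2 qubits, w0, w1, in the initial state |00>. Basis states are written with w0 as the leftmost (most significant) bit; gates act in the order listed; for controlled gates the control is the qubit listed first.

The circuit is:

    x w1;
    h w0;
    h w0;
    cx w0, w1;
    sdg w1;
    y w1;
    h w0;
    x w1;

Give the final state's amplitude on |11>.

|11> carries amplitude -sqrt(2)/2 in the final state.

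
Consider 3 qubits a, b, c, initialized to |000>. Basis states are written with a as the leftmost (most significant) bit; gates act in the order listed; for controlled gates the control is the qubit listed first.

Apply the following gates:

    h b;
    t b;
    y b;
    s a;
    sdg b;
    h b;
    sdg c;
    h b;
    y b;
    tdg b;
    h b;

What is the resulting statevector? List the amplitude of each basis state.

The final amplitudes are 1/2 - I/2 on |000>, -1/2 - I/2 on |010>, and 0 on every other basis state.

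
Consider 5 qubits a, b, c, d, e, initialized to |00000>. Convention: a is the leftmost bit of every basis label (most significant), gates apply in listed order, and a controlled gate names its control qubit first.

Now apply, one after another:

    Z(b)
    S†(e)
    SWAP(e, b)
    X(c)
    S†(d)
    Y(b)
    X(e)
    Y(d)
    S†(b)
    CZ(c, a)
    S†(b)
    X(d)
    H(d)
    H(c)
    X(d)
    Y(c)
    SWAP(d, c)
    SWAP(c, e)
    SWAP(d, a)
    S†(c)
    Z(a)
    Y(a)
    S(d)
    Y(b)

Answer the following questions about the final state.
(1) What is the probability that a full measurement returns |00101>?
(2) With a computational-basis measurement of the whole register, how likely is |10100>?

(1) The probability of measuring |00101> is 1/4.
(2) Outcome |10100> occurs with probability 1/4.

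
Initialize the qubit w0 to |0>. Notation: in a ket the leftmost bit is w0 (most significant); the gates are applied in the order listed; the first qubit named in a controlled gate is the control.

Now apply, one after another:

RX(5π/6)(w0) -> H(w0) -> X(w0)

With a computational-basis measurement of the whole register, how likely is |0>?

The probability of measuring |0> is 1/2.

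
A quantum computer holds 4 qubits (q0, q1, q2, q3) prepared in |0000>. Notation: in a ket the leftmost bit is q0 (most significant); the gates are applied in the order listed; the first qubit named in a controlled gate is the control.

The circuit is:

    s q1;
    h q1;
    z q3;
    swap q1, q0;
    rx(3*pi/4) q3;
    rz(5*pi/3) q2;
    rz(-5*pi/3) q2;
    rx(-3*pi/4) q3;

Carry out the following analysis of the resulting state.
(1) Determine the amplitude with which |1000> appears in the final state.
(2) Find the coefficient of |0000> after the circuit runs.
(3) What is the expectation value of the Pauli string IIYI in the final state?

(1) The amplitude on |1000> is sqrt(2)/2.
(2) The amplitude on |0000> is sqrt(2)/2.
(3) The observable IIYI averages to 0.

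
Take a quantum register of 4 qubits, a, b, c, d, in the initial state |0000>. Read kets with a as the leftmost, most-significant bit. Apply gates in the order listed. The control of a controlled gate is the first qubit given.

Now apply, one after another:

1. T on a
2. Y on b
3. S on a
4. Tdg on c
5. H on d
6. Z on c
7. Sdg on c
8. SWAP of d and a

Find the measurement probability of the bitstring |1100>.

A full measurement returns |1100> with probability 1/2.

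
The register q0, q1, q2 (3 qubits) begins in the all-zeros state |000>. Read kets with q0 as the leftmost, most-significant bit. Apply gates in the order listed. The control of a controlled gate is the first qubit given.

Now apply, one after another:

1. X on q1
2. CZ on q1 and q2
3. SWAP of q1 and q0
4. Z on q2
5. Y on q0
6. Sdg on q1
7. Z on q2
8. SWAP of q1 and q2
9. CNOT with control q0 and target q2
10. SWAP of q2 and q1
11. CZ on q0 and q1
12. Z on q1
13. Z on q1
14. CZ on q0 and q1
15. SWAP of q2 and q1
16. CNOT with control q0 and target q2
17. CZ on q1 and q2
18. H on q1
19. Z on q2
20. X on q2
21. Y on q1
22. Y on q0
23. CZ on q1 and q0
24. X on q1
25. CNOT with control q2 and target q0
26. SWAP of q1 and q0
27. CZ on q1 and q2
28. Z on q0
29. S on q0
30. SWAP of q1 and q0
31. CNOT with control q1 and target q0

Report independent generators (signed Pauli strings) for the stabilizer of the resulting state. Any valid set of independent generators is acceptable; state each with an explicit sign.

The stabilizer group can be generated by -XYI, +ZZI, -IIZ, among other valid generating sets. Key observation: gates 9-16 undo each other exactly, leaving only the rest of the circuit to track.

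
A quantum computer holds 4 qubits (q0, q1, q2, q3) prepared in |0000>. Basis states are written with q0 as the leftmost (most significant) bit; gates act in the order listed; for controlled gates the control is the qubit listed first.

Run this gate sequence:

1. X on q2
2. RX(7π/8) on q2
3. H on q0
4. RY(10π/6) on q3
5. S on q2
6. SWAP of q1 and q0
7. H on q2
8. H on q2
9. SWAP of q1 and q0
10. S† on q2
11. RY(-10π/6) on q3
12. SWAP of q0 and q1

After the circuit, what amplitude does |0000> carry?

The amplitude on |0000> is -sqrt(2)*I*cos(pi/16)/2. Key observation: gates 4-11 undo each other exactly, leaving only the rest of the circuit to track.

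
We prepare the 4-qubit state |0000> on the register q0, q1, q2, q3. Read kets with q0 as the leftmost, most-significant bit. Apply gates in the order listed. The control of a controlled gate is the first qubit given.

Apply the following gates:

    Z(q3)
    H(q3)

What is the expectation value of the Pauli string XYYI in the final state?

In the final state, XYYI has expectation 0.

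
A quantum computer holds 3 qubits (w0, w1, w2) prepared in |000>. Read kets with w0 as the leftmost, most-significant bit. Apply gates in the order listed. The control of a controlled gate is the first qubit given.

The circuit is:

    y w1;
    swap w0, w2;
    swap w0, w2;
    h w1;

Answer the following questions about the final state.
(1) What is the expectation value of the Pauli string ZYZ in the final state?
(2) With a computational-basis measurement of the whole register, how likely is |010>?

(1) The observable ZYZ averages to 0. Key observation: steps 2-3 multiply out to the identity, so the circuit reduces to the remaining gates.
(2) A full measurement returns |010> with probability 1/2.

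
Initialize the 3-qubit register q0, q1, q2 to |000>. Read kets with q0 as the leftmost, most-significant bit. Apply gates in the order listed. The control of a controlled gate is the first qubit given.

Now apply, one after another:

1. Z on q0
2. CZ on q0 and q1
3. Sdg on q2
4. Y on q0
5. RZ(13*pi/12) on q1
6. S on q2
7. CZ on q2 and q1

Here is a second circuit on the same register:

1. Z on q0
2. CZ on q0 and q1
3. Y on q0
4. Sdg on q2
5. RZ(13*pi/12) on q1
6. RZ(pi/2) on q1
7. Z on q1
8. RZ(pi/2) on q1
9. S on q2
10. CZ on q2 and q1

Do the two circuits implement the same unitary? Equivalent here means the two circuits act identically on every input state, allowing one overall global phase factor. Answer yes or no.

Yes, they are equivalent — the unitaries differ by at most a global phase.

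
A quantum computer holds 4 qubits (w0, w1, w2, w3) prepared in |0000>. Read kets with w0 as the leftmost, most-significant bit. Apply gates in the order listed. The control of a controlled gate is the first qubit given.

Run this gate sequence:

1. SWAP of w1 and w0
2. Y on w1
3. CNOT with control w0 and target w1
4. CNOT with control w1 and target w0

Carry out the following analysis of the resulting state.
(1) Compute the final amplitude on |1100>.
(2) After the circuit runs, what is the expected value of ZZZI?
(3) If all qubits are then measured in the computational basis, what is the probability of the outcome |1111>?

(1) The final state's coefficient on |1100> equals I.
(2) The observable ZZZI averages to 1.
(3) Outcome |1111> occurs with probability 0.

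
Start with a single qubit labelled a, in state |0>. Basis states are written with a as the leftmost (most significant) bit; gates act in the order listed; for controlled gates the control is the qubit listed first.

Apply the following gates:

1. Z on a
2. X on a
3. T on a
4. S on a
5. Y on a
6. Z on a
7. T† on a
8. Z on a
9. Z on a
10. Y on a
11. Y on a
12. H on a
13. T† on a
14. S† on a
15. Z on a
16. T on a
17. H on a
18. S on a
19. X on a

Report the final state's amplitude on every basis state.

The final amplitudes are (1 + I)*exp(I*pi/4)/2 on |0>, (1 + I)*exp(I*pi/4)/2 on |1>.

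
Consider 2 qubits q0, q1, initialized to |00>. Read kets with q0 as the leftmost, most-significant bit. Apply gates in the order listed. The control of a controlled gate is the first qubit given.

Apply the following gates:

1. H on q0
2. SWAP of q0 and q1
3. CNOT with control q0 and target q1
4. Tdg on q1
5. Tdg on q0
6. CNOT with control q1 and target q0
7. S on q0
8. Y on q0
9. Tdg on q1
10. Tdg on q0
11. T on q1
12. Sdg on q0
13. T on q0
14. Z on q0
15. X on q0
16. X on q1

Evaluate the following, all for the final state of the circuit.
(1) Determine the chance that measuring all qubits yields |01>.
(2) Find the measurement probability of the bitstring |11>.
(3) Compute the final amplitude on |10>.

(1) Outcome |01> occurs with probability 1/2.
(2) Outcome |11> occurs with probability 0.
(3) The amplitude on |10> is -sqrt(2)*exp(3*I*pi/4)/2.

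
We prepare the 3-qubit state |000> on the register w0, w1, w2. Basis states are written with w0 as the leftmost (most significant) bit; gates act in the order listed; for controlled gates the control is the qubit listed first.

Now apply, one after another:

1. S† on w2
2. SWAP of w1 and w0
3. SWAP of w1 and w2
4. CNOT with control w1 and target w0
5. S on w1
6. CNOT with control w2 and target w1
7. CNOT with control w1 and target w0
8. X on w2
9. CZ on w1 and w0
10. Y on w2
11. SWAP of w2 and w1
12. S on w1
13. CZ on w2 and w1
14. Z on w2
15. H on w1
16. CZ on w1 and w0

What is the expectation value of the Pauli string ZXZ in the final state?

The expectation value of ZXZ is 1.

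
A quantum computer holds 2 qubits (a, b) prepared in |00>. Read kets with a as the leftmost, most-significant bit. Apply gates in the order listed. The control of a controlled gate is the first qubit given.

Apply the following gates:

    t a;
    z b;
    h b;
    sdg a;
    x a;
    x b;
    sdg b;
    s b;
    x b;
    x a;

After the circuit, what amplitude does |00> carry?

The amplitude on |00> is sqrt(2)/2. Key observation: the block from step 5 through step 10 cancels to the identity and can be dropped.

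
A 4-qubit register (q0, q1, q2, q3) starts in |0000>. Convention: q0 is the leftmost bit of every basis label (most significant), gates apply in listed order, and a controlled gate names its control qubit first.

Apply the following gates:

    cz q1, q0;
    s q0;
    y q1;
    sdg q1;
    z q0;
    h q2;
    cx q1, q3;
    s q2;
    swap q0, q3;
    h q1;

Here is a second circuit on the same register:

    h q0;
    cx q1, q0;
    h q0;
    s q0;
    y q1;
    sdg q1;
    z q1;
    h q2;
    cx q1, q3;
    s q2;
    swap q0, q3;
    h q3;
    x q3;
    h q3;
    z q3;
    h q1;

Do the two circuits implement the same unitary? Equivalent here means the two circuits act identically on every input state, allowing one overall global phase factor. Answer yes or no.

No — the two circuits implement different unitaries, even allowing a global phase.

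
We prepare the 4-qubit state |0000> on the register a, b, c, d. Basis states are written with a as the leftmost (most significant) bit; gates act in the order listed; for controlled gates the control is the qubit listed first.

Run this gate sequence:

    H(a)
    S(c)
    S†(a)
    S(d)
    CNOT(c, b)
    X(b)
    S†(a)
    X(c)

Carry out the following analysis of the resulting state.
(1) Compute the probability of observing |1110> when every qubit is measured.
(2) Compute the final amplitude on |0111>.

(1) Outcome |1110> occurs with probability 1/2.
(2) The amplitude on |0111> is 0.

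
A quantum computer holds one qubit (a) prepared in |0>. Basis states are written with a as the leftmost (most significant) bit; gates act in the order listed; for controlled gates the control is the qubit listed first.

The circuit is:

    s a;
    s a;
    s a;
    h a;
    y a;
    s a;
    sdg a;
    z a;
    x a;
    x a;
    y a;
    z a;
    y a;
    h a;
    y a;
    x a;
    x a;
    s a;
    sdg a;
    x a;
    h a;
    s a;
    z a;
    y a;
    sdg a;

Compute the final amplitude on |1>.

|1> carries amplitude sqrt(2)/2 in the final state.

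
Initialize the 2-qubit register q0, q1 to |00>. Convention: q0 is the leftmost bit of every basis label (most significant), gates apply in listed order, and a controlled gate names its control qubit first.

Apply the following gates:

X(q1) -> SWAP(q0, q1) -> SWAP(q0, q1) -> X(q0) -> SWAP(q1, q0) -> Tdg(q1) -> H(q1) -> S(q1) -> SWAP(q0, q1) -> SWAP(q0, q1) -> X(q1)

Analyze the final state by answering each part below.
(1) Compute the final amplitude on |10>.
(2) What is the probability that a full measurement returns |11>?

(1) The final state's coefficient on |10> equals -sqrt(2)*exp(I*pi/4)/2.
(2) The probability of measuring |11> is 1/2.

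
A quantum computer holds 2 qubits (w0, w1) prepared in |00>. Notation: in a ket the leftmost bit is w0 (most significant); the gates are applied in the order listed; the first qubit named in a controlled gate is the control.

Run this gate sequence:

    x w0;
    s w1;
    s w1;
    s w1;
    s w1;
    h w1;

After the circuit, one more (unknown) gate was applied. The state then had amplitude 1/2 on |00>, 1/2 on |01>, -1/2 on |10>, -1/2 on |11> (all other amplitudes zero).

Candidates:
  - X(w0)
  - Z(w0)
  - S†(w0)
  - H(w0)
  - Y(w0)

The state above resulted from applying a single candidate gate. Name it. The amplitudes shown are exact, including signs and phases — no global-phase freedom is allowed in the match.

The unique candidate consistent with the amplitudes is H(w0). Key observation: the block from step 2 through step 5 cancels to the identity and can be dropped.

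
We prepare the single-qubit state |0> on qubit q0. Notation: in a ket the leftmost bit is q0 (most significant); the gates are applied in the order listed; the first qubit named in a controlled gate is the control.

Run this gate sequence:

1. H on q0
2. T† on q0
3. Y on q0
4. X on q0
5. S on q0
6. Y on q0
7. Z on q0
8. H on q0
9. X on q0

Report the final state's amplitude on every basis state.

The resulting statevector has amplitude -1/2 - exp(I*pi/4)/2 on |0>, 1/2 - exp(I*pi/4)/2 on |1>.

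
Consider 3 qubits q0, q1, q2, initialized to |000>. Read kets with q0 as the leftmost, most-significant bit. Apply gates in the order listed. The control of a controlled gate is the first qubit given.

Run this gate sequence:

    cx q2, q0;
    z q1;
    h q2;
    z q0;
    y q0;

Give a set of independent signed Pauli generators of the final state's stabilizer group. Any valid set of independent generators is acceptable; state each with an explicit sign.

One valid set of independent stabilizer generators is +IIX, -ZII, +IZI (any independent generating set of the same group is equally correct).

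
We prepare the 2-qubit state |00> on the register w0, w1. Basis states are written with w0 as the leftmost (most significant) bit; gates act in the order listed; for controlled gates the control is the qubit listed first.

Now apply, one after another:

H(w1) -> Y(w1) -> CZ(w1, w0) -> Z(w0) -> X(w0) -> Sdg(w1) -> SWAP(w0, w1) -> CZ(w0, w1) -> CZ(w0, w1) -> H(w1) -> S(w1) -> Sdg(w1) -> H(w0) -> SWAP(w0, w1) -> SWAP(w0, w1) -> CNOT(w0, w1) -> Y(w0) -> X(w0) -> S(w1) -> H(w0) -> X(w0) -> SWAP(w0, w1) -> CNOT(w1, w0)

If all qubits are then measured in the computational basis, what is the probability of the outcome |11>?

A full measurement returns |11> with probability 1/4.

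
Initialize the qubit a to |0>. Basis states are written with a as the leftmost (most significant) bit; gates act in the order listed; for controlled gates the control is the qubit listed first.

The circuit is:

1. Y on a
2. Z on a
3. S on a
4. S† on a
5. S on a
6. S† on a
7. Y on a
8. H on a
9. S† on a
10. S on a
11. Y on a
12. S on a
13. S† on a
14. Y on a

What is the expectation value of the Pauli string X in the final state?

In the final state, X has expectation 1.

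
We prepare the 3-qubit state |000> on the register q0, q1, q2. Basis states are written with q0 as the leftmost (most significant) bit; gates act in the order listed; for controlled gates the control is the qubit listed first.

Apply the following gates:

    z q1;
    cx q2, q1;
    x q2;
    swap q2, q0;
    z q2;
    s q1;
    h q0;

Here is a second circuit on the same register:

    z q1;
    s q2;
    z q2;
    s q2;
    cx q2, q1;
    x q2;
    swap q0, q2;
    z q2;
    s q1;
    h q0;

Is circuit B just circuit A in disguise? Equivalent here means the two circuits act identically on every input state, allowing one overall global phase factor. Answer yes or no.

Yes, they are equivalent — the unitaries differ by at most a global phase.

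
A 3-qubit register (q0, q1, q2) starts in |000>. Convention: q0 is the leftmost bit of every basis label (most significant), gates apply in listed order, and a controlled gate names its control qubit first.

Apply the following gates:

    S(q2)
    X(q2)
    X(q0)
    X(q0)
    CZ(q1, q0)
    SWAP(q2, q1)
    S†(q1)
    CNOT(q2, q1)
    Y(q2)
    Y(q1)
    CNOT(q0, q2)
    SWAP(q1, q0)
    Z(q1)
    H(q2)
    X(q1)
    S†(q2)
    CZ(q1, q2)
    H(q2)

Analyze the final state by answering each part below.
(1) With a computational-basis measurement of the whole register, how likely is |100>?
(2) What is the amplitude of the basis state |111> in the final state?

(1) A full measurement returns |100> with probability 0.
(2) The amplitude on |111> is 0.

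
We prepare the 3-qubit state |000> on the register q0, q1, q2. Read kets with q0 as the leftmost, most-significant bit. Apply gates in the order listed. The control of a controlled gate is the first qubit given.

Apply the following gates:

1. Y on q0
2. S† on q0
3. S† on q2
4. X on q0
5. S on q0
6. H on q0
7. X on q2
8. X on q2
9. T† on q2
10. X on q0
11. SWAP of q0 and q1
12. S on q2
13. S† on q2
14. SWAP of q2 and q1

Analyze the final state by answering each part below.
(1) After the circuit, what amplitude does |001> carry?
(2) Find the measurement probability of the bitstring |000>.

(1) The amplitude on |001> is sqrt(2)/2.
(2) Outcome |000> occurs with probability 1/2.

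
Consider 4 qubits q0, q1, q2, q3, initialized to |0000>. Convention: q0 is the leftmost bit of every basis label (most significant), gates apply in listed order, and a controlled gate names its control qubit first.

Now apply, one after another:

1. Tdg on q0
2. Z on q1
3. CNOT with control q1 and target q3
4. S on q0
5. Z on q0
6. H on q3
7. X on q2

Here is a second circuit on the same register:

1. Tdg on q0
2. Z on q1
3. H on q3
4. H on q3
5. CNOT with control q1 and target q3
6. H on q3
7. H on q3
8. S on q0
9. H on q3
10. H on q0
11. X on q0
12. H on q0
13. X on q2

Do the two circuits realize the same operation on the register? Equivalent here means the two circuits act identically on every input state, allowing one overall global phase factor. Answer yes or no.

Yes — the two circuits implement the same unitary up to a global phase.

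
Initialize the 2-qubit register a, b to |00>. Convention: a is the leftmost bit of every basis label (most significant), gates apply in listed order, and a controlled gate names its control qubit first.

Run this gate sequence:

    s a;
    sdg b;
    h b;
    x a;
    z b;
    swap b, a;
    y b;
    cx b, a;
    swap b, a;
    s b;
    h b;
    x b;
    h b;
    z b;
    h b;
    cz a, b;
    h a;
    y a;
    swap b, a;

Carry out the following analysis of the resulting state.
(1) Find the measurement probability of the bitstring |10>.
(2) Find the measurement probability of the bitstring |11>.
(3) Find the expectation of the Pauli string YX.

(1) Outcome |10> occurs with probability 1/4. Key observation: gates 11-14 undo each other exactly, leaving only the rest of the circuit to track.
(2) A full measurement returns |11> with probability 1/4.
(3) The observable YX averages to -1.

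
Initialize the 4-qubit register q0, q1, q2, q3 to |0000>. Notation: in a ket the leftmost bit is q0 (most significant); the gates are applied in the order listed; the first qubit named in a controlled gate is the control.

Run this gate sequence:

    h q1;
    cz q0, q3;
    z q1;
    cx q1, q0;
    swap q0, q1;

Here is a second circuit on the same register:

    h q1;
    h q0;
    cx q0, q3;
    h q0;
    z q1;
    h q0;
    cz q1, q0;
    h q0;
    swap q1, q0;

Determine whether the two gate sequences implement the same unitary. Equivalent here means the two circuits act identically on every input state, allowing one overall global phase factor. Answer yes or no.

No: there is an input state on which the two circuits produce genuinely different outputs (not merely differing by a phase).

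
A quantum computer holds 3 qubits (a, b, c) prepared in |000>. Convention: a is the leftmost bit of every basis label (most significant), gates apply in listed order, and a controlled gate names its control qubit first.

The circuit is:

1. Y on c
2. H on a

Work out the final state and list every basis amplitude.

The final amplitudes are sqrt(2)*I/2 on |001>, sqrt(2)*I/2 on |101>, and 0 on every other basis state.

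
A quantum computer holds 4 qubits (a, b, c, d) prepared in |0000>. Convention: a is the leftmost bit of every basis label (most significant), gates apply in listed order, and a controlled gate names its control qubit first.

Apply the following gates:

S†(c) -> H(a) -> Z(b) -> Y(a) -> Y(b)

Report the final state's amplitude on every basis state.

After the circuit, the state carries amplitude sqrt(2)/2 on |0100>, -sqrt(2)/2 on |1100>, and 0 on every other basis state.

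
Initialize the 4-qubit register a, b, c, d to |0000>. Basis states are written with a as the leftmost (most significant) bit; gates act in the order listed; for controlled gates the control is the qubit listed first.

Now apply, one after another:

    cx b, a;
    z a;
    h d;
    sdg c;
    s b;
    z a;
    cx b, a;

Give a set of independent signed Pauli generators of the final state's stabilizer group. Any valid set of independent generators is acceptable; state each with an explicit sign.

The final state is stabilized by the group generated by +IIIX, +ZIII, +IZII, +IIZI; other independent generating sets are equally valid.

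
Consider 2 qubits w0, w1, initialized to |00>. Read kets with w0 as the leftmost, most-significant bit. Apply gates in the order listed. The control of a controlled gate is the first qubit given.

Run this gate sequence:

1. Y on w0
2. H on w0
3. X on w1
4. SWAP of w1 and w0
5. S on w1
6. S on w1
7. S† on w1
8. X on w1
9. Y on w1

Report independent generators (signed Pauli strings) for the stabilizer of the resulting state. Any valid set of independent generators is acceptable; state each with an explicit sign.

One valid set of independent stabilizer generators is +IY, -ZI (any independent generating set of the same group is equally correct). Key observation: steps 6-7 multiply out to the identity, so the circuit reduces to the remaining gates.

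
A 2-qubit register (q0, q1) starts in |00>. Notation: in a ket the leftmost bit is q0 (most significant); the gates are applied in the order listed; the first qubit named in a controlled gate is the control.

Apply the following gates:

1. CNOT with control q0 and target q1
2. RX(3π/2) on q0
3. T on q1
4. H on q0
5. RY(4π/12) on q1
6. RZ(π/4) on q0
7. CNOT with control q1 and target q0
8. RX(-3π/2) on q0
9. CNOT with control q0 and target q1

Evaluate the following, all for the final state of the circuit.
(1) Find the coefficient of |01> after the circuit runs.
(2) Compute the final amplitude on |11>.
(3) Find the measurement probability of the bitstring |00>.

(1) The amplitude on |01> is sqrt(2)*(-(1 - I)*exp(I*pi/4) - 1 + I)*exp(7*I*pi/8)/8.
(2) |11> carries amplitude sqrt(6)*(-(1 - I)*exp(I*pi/4) - 1 + I)*exp(7*I*pi/8)/8 in the final state.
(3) Outcome |00> occurs with probability 3/8 - 3*sqrt(2)/16.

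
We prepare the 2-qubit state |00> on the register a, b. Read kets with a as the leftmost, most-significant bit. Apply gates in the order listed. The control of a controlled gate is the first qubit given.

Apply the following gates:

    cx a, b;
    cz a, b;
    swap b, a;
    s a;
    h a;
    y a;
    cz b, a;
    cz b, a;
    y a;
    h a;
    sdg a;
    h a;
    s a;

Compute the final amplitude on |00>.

The amplitude on |00> is sqrt(2)/2. Key observation: the block from step 4 through step 11 cancels to the identity and can be dropped.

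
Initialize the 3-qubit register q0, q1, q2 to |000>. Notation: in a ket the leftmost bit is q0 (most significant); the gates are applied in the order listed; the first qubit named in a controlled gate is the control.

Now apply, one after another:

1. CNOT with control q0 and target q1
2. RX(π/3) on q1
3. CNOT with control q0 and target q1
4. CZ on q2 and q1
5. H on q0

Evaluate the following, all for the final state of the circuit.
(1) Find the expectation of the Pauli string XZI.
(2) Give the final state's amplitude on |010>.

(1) The observable XZI averages to 1/2.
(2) The amplitude on |010> is -sqrt(2)*I/4.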